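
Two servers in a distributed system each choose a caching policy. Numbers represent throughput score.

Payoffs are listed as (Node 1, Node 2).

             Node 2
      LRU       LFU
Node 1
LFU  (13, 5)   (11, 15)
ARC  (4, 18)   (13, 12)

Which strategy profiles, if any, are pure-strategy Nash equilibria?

Check each profile: it is a Nash equilibrium iff no player can strictly gain by switching unilaterally.
(LFU, LRU): Node 2 can switch to LFU (5 → 15). Not NE.
(LFU, LFU): Node 1 can switch to ARC (11 → 13). Not NE.
(ARC, LRU): Node 1 can switch to LFU (4 → 13). Not NE.
(ARC, LFU): Node 2 can switch to LRU (12 → 18). Not NE.

There is no pure-strategy Nash equilibrium.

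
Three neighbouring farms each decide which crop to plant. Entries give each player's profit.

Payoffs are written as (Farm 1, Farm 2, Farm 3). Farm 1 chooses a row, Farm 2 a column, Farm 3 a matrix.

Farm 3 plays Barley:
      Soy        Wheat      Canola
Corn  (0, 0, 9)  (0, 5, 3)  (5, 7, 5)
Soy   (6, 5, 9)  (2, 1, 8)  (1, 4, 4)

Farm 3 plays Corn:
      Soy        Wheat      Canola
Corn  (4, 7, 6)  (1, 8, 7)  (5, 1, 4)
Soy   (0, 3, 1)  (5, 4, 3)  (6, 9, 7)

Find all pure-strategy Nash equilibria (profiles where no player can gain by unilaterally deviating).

Pure-strategy Nash equilibria: (Corn, Canola, Barley), (Soy, Soy, Barley), (Soy, Canola, Corn)

For each player, find the best response to each opponent profile; mutual best responses are the pure NE.
Farm 1 against (Soy, Barley): payoffs 0, 6 → best response Soy.
Farm 1 against (Soy, Corn): payoffs 4, 0 → best response Corn.
Farm 1 against (Wheat, Barley): payoffs 0, 2 → best response Soy.
Farm 1 against (Wheat, Corn): payoffs 1, 5 → best response Soy.
Farm 1 against (Canola, Barley): payoffs 5, 1 → best response Corn.
Farm 1 against (Canola, Corn): payoffs 5, 6 → best response Soy.
Farm 2 against (Corn, Barley): payoffs 0, 5, 7 → best response Canola.
Farm 2 against (Corn, Corn): payoffs 7, 8, 1 → best response Wheat.
Farm 2 against (Soy, Barley): payoffs 5, 1, 4 → best response Soy.
Farm 2 against (Soy, Corn): payoffs 3, 4, 9 → best response Canola.
Farm 3 against (Corn, Soy): payoffs 9, 6 → best response Barley.
Farm 3 against (Corn, Wheat): payoffs 3, 7 → best response Corn.
Farm 3 against (Corn, Canola): payoffs 5, 4 → best response Barley.
Farm 3 against (Soy, Soy): payoffs 9, 1 → best response Barley.
Farm 3 against (Soy, Wheat): payoffs 8, 3 → best response Barley.
Farm 3 against (Soy, Canola): payoffs 4, 7 → best response Corn.
Mutual best responses: (Corn, Canola, Barley); (Soy, Soy, Barley); (Soy, Canola, Corn).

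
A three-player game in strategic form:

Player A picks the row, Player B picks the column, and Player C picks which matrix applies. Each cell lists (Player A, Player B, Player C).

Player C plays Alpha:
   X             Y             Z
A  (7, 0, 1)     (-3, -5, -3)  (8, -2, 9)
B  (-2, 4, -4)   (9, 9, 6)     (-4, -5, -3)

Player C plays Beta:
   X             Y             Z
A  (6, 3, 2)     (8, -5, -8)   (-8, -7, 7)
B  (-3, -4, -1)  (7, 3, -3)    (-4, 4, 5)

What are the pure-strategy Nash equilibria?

Pure-strategy Nash equilibria: (A, X, Beta), (B, Y, Alpha), (B, Z, Beta)

Player A against (X, Alpha): payoffs 7, -2 → best response A.
Player A against (X, Beta): payoffs 6, -3 → best response A.
Player A against (Y, Alpha): payoffs -3, 9 → best response B.
Player A against (Y, Beta): payoffs 8, 7 → best response A.
Player A against (Z, Alpha): payoffs 8, -4 → best response A.
Player A against (Z, Beta): payoffs -8, -4 → best response B.
Player B against (A, Alpha): payoffs 0, -5, -2 → best response X.
Player B against (A, Beta): payoffs 3, -5, -7 → best response X.
Player B against (B, Alpha): payoffs 4, 9, -5 → best response Y.
Player B against (B, Beta): payoffs -4, 3, 4 → best response Z.
Player C against (A, X): payoffs 1, 2 → best response Beta.
Player C against (A, Y): payoffs -3, -8 → best response Alpha.
Player C against (A, Z): payoffs 9, 7 → best response Alpha.
Player C against (B, X): payoffs -4, -1 → best response Beta.
Player C against (B, Y): payoffs 6, -3 → best response Alpha.
Player C against (B, Z): payoffs -3, 5 → best response Beta.
Mutual best responses: (A, X, Beta); (B, Y, Alpha); (B, Z, Beta).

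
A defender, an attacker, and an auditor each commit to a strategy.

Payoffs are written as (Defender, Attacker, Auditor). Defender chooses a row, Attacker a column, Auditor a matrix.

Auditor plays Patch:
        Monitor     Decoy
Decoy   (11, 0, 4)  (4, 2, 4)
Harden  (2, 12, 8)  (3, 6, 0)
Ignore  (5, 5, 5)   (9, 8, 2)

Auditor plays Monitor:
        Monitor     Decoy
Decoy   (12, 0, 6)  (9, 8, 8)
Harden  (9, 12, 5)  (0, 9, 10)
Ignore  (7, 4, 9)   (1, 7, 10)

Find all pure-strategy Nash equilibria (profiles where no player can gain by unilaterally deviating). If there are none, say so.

(Decoy, Monitor, Patch): Attacker can switch to Decoy (0 → 2). Not NE.
(Decoy, Monitor, Monitor): Attacker can switch to Decoy (0 → 8). Not NE.
(Decoy, Decoy, Patch): Defender can switch to Ignore (4 → 9). Not NE.
(Decoy, Decoy, Monitor): Defender gets 9, best alternative 1; Attacker gets 8, best alternative 0; Auditor gets 8, best alternative 4. No profitable deviation — NE.
(Harden, Monitor, Patch): Defender can switch to Decoy (2 → 11). Not NE.
(Harden, Monitor, Monitor): Defender can switch to Decoy (9 → 12). Not NE.
(Harden, Decoy, Patch): Defender can switch to Decoy (3 → 4). Not NE.
(Harden, Decoy, Monitor): Defender can switch to Decoy (0 → 9). Not NE.
(Ignore, Monitor, Patch): Defender can switch to Decoy (5 → 11). Not NE.
(Ignore, Monitor, Monitor): Defender can switch to Decoy (7 → 12). Not NE.
(Ignore, Decoy, Patch): Auditor can switch to Monitor (2 → 10). Not NE.
(The remaining 1 profile has a profitable deviation by the same check.)

The unique pure-strategy Nash equilibrium is (Decoy, Decoy, Monitor).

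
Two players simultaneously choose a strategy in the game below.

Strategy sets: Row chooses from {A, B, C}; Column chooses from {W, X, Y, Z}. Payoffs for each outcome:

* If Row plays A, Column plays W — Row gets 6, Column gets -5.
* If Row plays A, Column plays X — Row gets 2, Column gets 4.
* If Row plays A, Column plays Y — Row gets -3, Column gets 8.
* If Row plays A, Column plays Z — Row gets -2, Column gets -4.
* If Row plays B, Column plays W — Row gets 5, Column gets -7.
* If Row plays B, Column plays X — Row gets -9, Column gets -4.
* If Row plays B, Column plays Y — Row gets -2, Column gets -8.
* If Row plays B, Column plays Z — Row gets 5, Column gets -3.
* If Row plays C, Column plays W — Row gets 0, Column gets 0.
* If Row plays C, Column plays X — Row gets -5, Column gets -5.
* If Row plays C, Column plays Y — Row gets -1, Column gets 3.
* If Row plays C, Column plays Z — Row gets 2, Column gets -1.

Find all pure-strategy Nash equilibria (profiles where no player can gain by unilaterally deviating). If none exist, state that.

(A, W): Column can switch to X (-5 → 4). Not NE.
(A, X): Column can switch to Y (4 → 8). Not NE.
(A, Y): Row can switch to B (-3 → -2). Not NE.
(A, Z): Row can switch to B (-2 → 5). Not NE.
(B, W): Row can switch to A (5 → 6). Not NE.
(B, X): Row can switch to A (-9 → 2). Not NE.
(B, Y): Row can switch to C (-2 → -1). Not NE.
(B, Z): Row gets 5, best alternative 2; Column gets -3, best alternative -4. No profitable deviation — NE.
(C, W): Row can switch to A (0 → 6). Not NE.
(C, Y): Row gets -1, best alternative -2; Column gets 3, best alternative 0. No profitable deviation — NE.
(The remaining 2 profiles each have a profitable deviation by the same check.)

Pure-strategy Nash equilibria: (B, Z) and (C, Y)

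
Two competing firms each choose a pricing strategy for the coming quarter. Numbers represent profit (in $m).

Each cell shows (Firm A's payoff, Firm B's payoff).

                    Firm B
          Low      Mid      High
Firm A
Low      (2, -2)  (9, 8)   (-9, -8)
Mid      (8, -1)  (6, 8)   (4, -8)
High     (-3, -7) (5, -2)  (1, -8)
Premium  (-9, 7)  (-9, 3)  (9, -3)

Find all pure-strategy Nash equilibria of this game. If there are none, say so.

(Low, Mid)

(Low, Low): Firm A can switch to Mid (2 → 8). Not NE.
(Low, Mid): Firm A gets 9, best alternative 6; Firm B gets 8, best alternative -2. No profitable deviation — NE.
(Low, High): Firm A can switch to Mid (-9 → 4). Not NE.
(Mid, Low): Firm B can switch to Mid (-1 → 8). Not NE.
(Mid, Mid): Firm A can switch to Low (6 → 9). Not NE.
(Mid, High): Firm A can switch to Premium (4 → 9). Not NE.
(High, Low): Firm A can switch to Low (-3 → 2). Not NE.
(High, Mid): Firm A can switch to Low (5 → 9). Not NE.
(High, High): Firm A can switch to Mid (1 → 4). Not NE.
(Premium, Low): Firm A can switch to Low (-9 → 2). Not NE.
(Premium, Mid): Firm A can switch to Low (-9 → 9). Not NE.
(The remaining 1 profile has a profitable deviation by the same check.)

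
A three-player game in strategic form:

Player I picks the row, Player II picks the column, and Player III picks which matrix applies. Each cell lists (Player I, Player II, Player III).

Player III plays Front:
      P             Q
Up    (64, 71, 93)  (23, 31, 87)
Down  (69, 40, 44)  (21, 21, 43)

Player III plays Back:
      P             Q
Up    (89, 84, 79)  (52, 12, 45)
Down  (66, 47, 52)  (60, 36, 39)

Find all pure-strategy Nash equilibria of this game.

none

For each player, find the best response to each opponent profile; mutual best responses are the pure NE.
Player I against (P, Front): payoffs 64, 69 → best response Down.
Player I against (P, Back): payoffs 89, 66 → best response Up.
Player I against (Q, Front): payoffs 23, 21 → best response Up.
Player I against (Q, Back): payoffs 52, 60 → best response Down.
Player II against (Up, Front): payoffs 71, 31 → best response P.
Player II against (Up, Back): payoffs 84, 12 → best response P.
Player II against (Down, Front): payoffs 40, 21 → best response P.
Player II against (Down, Back): payoffs 47, 36 → best response P.
Player III against (Up, P): payoffs 93, 79 → best response Front.
Player III against (Up, Q): payoffs 87, 45 → best response Front.
Player III against (Down, P): payoffs 44, 52 → best response Back.
Player III against (Down, Q): payoffs 43, 39 → best response Front.
No profile is a mutual best response for all players.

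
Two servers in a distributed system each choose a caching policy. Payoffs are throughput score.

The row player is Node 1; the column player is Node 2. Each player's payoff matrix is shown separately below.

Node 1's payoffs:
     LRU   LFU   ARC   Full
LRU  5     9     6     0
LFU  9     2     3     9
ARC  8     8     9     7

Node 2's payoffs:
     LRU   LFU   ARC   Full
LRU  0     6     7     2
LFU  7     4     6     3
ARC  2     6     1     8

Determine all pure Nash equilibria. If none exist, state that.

The unique pure-strategy Nash equilibrium is (LFU, LRU).

For each player, find the best response to each opponent profile; mutual best responses are the pure NE.
Node 1 against LRU: payoffs 5, 9, 8 → best response LFU.
Node 1 against LFU: payoffs 9, 2, 8 → best response LRU.
Node 1 against ARC: payoffs 6, 3, 9 → best response ARC.
Node 1 against Full: payoffs 0, 9, 7 → best response LFU.
Node 2 against LRU: payoffs 0, 6, 7, 2 → best response ARC.
Node 2 against LFU: payoffs 7, 4, 6, 3 → best response LRU.
Node 2 against ARC: payoffs 2, 6, 1, 8 → best response Full.
Mutual best responses: (LFU, LRU).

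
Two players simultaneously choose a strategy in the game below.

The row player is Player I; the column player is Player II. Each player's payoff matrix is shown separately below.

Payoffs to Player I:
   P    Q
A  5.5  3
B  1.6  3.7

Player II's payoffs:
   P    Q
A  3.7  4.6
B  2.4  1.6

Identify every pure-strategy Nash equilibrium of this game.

There is no pure-strategy Nash equilibrium.

(A, P): Player II can switch to Q (3.7 → 4.6). Not NE.
(A, Q): Player I can switch to B (3 → 3.7). Not NE.
(B, P): Player I can switch to A (1.6 → 5.5). Not NE.
(B, Q): Player II can switch to P (1.6 → 2.4). Not NE.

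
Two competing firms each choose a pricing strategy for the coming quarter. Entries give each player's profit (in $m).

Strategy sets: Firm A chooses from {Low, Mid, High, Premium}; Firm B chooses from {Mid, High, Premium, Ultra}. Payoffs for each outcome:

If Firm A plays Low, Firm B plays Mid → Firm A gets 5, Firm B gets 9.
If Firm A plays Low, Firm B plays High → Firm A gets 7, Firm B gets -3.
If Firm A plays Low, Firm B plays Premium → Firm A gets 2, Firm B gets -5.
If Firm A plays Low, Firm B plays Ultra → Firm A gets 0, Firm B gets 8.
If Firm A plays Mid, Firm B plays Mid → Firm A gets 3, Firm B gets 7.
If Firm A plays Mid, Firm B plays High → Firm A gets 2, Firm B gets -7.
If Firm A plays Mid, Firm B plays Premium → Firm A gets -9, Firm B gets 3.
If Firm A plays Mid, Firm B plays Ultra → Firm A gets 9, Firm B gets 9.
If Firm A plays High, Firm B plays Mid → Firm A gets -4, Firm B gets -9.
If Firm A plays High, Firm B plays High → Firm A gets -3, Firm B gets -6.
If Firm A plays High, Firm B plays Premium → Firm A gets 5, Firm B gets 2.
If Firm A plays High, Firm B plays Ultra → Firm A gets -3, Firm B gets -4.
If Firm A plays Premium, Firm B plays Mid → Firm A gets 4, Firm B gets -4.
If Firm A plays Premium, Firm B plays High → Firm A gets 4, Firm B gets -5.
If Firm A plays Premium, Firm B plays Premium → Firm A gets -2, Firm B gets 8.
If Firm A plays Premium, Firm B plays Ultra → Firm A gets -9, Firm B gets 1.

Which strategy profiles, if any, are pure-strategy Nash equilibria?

Pure-strategy Nash equilibria: (Low, Mid); (Mid, Ultra); (High, Premium)

Check each profile: it is a Nash equilibrium iff no player can strictly gain by switching unilaterally.
(Low, Mid): Firm A gets 5, best alternative 4; Firm B gets 9, best alternative 8. No profitable deviation — NE.
(Low, High): Firm B can switch to Mid (-3 → 9). Not NE.
(Low, Premium): Firm A can switch to High (2 → 5). Not NE.
(Low, Ultra): Firm A can switch to Mid (0 → 9). Not NE.
(Mid, Mid): Firm A can switch to Low (3 → 5). Not NE.
(Mid, High): Firm A can switch to Low (2 → 7). Not NE.
(Mid, Premium): Firm A can switch to Low (-9 → 2). Not NE.
(Mid, Ultra): Firm A gets 9, best alternative 0; Firm B gets 9, best alternative 7. No profitable deviation — NE.
(High, Mid): Firm A can switch to Low (-4 → 5). Not NE.
(High, High): Firm A can switch to Low (-3 → 7). Not NE.
(High, Premium): Firm A gets 5, best alternative 2; Firm B gets 2, best alternative -4. No profitable deviation — NE.
(High, Ultra): Firm A can switch to Low (-3 → 0). Not NE.
(Premium, Mid): Firm A can switch to Low (4 → 5). Not NE.
(Premium, High): Firm A can switch to Low (4 → 7). Not NE.
(Premium, Premium): Firm A can switch to Low (-2 → 2). Not NE.
(The remaining 1 profile has a profitable deviation by the same check.)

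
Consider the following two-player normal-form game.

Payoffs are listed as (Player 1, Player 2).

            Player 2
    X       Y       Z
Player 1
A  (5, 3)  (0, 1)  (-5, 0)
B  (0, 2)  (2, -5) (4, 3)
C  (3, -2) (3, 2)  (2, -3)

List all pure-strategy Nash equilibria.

For each player, find the best response to each opponent profile; mutual best responses are the pure NE.
Player 1 against X: payoffs 5, 0, 3 → best response A.
Player 1 against Y: payoffs 0, 2, 3 → best response C.
Player 1 against Z: payoffs -5, 4, 2 → best response B.
Player 2 against A: payoffs 3, 1, 0 → best response X.
Player 2 against B: payoffs 2, -5, 3 → best response Z.
Player 2 against C: payoffs -2, 2, -3 → best response Y.
Mutual best responses: (A, X); (B, Z); (C, Y).

Pure-strategy Nash equilibria: (A, X) and (B, Z) and (C, Y)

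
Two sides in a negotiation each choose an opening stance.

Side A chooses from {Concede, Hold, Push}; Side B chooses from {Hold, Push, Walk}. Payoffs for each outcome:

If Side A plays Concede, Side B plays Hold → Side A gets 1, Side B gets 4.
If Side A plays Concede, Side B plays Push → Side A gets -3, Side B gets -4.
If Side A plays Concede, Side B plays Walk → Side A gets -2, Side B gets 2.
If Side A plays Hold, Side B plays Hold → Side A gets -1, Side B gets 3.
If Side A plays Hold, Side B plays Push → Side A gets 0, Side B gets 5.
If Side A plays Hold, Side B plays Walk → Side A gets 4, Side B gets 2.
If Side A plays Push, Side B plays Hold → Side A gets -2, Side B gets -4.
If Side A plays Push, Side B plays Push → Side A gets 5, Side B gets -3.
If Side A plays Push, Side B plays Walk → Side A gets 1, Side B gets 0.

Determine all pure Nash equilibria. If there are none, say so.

The unique pure-strategy Nash equilibrium is (Concede, Hold).

(Concede, Hold): Side A gets 1, best alternative -1; Side B gets 4, best alternative 2. No profitable deviation — NE.
(Concede, Push): Side A can switch to Hold (-3 → 0). Not NE.
(Concede, Walk): Side A can switch to Hold (-2 → 4). Not NE.
(Hold, Hold): Side A can switch to Concede (-1 → 1). Not NE.
(Hold, Push): Side A can switch to Push (0 → 5). Not NE.
(Hold, Walk): Side B can switch to Hold (2 → 3). Not NE.
(Push, Hold): Side A can switch to Concede (-2 → 1). Not NE.
(Push, Push): Side B can switch to Walk (-3 → 0). Not NE.
(Push, Walk): Side A can switch to Hold (1 → 4). Not NE.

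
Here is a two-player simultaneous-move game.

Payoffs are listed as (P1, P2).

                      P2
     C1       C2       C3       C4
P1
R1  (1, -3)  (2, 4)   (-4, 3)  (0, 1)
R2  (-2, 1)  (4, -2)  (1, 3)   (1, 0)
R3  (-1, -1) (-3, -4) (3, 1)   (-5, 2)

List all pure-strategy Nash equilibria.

There is no pure-strategy Nash equilibrium.

For each player, find the best response to each opponent profile; mutual best responses are the pure NE.
P1 against C1: payoffs 1, -2, -1 → best response R1.
P1 against C2: payoffs 2, 4, -3 → best response R2.
P1 against C3: payoffs -4, 1, 3 → best response R3.
P1 against C4: payoffs 0, 1, -5 → best response R2.
P2 against R1: payoffs -3, 4, 3, 1 → best response C2.
P2 against R2: payoffs 1, -2, 3, 0 → best response C3.
P2 against R3: payoffs -1, -4, 1, 2 → best response C4.
No profile is a mutual best response for all players.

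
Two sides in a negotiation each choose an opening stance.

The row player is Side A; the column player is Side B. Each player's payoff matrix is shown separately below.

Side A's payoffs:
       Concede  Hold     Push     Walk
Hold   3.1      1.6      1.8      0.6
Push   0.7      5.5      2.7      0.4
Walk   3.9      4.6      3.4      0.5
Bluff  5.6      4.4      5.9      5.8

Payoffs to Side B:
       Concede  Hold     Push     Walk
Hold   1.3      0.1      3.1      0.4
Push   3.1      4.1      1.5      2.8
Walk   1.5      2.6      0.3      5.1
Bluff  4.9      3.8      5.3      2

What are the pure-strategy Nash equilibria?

(Hold, Concede): Side A can switch to Walk (3.1 → 3.9). Not NE.
(Hold, Hold): Side A can switch to Push (1.6 → 5.5). Not NE.
(Hold, Push): Side A can switch to Push (1.8 → 2.7). Not NE.
(Hold, Walk): Side A can switch to Bluff (0.6 → 5.8). Not NE.
(Push, Concede): Side A can switch to Hold (0.7 → 3.1). Not NE.
(Push, Hold): Side A gets 5.5, best alternative 4.6; Side B gets 4.1, best alternative 3.1. No profitable deviation — NE.
(Push, Push): Side A can switch to Walk (2.7 → 3.4). Not NE.
(Push, Walk): Side A can switch to Hold (0.4 → 0.6). Not NE.
(Walk, Concede): Side A can switch to Bluff (3.9 → 5.6). Not NE.
(Walk, Hold): Side A can switch to Push (4.6 → 5.5). Not NE.
(Walk, Push): Side A can switch to Bluff (3.4 → 5.9). Not NE.
(Walk, Walk): Side A can switch to Hold (0.5 → 0.6). Not NE.
(Bluff, Concede): Side B can switch to Push (4.9 → 5.3). Not NE.
(Bluff, Push): Side A gets 5.9, best alternative 3.4; Side B gets 5.3, best alternative 4.9. No profitable deviation — NE.
(The remaining 2 profiles each have a profitable deviation by the same check.)

Pure-strategy Nash equilibria: (Push, Hold); (Bluff, Push)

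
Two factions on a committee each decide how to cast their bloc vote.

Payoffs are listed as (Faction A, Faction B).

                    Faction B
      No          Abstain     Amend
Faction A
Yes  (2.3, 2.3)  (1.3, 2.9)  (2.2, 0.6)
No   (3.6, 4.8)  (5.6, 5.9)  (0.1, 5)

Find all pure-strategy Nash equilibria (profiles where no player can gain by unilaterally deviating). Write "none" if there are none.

(Yes, No): Faction A can switch to No (2.3 → 3.6). Not NE.
(Yes, Abstain): Faction A can switch to No (1.3 → 5.6). Not NE.
(Yes, Amend): Faction B can switch to No (0.6 → 2.3). Not NE.
(No, No): Faction B can switch to Abstain (4.8 → 5.9). Not NE.
(No, Abstain): Faction A gets 5.6, best alternative 1.3; Faction B gets 5.9, best alternative 5. No profitable deviation — NE.
(No, Amend): Faction A can switch to Yes (0.1 → 2.2). Not NE.

The unique pure-strategy Nash equilibrium is (No, Abstain).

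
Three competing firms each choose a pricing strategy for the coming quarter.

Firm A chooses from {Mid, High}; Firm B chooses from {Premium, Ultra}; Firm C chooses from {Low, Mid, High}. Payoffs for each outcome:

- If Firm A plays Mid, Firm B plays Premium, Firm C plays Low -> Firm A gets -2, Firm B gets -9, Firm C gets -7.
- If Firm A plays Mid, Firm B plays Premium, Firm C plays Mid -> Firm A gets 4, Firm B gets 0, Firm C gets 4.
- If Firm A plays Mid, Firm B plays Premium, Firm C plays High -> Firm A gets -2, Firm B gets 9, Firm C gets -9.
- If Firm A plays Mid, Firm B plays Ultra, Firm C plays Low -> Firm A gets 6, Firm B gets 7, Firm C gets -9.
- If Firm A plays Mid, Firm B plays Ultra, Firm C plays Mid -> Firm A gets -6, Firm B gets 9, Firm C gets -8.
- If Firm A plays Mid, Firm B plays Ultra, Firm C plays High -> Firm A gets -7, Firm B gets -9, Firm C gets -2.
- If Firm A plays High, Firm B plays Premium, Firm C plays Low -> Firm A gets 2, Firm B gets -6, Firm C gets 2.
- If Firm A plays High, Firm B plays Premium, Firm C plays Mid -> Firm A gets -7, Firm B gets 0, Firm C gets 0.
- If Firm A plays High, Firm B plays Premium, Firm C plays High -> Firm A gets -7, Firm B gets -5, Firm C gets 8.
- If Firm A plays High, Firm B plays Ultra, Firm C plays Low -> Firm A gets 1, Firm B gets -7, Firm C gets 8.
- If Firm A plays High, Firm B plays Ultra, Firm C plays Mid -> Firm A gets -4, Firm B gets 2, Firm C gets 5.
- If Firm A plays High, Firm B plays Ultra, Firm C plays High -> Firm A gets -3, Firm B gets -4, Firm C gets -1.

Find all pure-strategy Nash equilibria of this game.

There is no pure-strategy Nash equilibrium.

Firm A against (Premium, Low): payoffs -2, 2 → best response High.
Firm A against (Premium, Mid): payoffs 4, -7 → best response Mid.
Firm A against (Premium, High): payoffs -2, -7 → best response Mid.
Firm A against (Ultra, Low): payoffs 6, 1 → best response Mid.
Firm A against (Ultra, Mid): payoffs -6, -4 → best response High.
Firm A against (Ultra, High): payoffs -7, -3 → best response High.
Firm B against (Mid, Low): payoffs -9, 7 → best response Ultra.
Firm B against (Mid, Mid): payoffs 0, 9 → best response Ultra.
Firm B against (Mid, High): payoffs 9, -9 → best response Premium.
Firm B against (High, Low): payoffs -6, -7 → best response Premium.
Firm B against (High, Mid): payoffs 0, 2 → best response Ultra.
Firm B against (High, High): payoffs -5, -4 → best response Ultra.
Firm C against (Mid, Premium): payoffs -7, 4, -9 → best response Mid.
Firm C against (Mid, Ultra): payoffs -9, -8, -2 → best response High.
Firm C against (High, Premium): payoffs 2, 0, 8 → best response High.
Firm C against (High, Ultra): payoffs 8, 5, -1 → best response Low.
No profile is a mutual best response for all players.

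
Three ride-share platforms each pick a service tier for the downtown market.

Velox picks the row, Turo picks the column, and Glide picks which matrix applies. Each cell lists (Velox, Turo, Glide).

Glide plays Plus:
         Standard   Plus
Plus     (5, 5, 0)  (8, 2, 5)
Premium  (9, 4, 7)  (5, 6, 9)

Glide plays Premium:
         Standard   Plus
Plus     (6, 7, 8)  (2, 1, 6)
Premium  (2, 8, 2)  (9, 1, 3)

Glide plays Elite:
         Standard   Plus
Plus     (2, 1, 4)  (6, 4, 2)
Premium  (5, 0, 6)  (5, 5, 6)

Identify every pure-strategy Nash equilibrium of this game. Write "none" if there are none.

Velox against (Standard, Plus): payoffs 5, 9 → best response Premium.
Velox against (Standard, Premium): payoffs 6, 2 → best response Plus.
Velox against (Standard, Elite): payoffs 2, 5 → best response Premium.
Velox against (Plus, Plus): payoffs 8, 5 → best response Plus.
Velox against (Plus, Premium): payoffs 2, 9 → best response Premium.
Velox against (Plus, Elite): payoffs 6, 5 → best response Plus.
Turo against (Plus, Plus): payoffs 5, 2 → best response Standard.
Turo against (Plus, Premium): payoffs 7, 1 → best response Standard.
Turo against (Plus, Elite): payoffs 1, 4 → best response Plus.
Turo against (Premium, Plus): payoffs 4, 6 → best response Plus.
Turo against (Premium, Premium): payoffs 8, 1 → best response Standard.
Turo against (Premium, Elite): payoffs 0, 5 → best response Plus.
Glide against (Plus, Standard): payoffs 0, 8, 4 → best response Premium.
Glide against (Plus, Plus): payoffs 5, 6, 2 → best response Premium.
Glide against (Premium, Standard): payoffs 7, 2, 6 → best response Plus.
Glide against (Premium, Plus): payoffs 9, 3, 6 → best response Plus.
Mutual best responses: (Plus, Standard, Premium).

(Plus, Standard, Premium)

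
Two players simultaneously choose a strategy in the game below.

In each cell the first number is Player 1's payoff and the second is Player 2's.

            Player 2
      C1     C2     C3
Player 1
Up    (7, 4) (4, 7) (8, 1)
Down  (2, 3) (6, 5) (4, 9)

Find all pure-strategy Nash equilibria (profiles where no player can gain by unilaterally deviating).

Player 1 against C1: payoffs 7, 2 → best response Up.
Player 1 against C2: payoffs 4, 6 → best response Down.
Player 1 against C3: payoffs 8, 4 → best response Up.
Player 2 against Up: payoffs 4, 7, 1 → best response C2.
Player 2 against Down: payoffs 3, 5, 9 → best response C3.
No profile is a mutual best response for all players.

none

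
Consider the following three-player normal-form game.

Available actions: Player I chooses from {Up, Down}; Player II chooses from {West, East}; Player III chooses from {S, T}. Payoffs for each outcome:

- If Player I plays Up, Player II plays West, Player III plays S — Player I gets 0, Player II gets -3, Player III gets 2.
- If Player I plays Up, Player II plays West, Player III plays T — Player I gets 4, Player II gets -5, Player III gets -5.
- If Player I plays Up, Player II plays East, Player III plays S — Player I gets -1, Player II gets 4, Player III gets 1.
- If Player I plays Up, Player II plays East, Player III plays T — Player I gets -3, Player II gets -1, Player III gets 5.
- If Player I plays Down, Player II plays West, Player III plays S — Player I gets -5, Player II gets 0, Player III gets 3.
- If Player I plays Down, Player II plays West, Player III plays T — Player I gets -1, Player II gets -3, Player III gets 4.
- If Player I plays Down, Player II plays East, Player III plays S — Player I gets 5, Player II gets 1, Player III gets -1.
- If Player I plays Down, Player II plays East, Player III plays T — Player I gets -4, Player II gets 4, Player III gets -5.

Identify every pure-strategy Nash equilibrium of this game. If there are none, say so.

Player I against (West, S): payoffs 0, -5 → best response Up.
Player I against (West, T): payoffs 4, -1 → best response Up.
Player I against (East, S): payoffs -1, 5 → best response Down.
Player I against (East, T): payoffs -3, -4 → best response Up.
Player II against (Up, S): payoffs -3, 4 → best response East.
Player II against (Up, T): payoffs -5, -1 → best response East.
Player II against (Down, S): payoffs 0, 1 → best response East.
Player II against (Down, T): payoffs -3, 4 → best response East.
Player III against (Up, West): payoffs 2, -5 → best response S.
Player III against (Up, East): payoffs 1, 5 → best response T.
Player III against (Down, West): payoffs 3, 4 → best response T.
Player III against (Down, East): payoffs -1, -5 → best response S.
Mutual best responses: (Up, East, T); (Down, East, S).

Pure-strategy Nash equilibria: (Up, East, T), (Down, East, S)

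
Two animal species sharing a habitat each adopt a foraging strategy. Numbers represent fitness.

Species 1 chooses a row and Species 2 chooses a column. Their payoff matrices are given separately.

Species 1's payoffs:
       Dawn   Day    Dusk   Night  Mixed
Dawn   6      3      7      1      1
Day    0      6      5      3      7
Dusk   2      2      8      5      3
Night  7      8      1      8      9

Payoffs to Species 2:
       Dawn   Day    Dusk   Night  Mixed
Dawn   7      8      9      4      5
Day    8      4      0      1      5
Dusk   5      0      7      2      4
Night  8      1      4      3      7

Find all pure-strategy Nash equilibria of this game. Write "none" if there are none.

The pure Nash equilibria are (Dusk, Dusk), (Night, Dawn).

(Dawn, Dawn): Species 1 can switch to Night (6 → 7). Not NE.
(Dawn, Day): Species 1 can switch to Day (3 → 6). Not NE.
(Dawn, Dusk): Species 1 can switch to Dusk (7 → 8). Not NE.
(Dawn, Night): Species 1 can switch to Day (1 → 3). Not NE.
(Dawn, Mixed): Species 1 can switch to Day (1 → 7). Not NE.
(Day, Dawn): Species 1 can switch to Dawn (0 → 6). Not NE.
(Day, Day): Species 1 can switch to Night (6 → 8). Not NE.
(Day, Dusk): Species 1 can switch to Dawn (5 → 7). Not NE.
(Dusk, Dusk): Species 1 gets 8, best alternative 7; Species 2 gets 7, best alternative 5. No profitable deviation — NE.
(Night, Dawn): Species 1 gets 7, best alternative 6; Species 2 gets 8, best alternative 7. No profitable deviation — NE.
(The remaining 10 profiles each have a profitable deviation by the same check.)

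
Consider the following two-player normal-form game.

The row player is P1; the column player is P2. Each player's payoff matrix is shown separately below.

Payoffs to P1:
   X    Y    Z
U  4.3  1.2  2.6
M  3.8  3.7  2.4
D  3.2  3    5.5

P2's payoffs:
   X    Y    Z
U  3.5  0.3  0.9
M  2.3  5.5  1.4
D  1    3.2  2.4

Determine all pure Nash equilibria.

Pure-strategy Nash equilibria: (U, X) and (M, Y)

(U, X): P1 gets 4.3, best alternative 3.8; P2 gets 3.5, best alternative 0.9. No profitable deviation — NE.
(U, Y): P1 can switch to M (1.2 → 3.7). Not NE.
(U, Z): P1 can switch to D (2.6 → 5.5). Not NE.
(M, X): P1 can switch to U (3.8 → 4.3). Not NE.
(M, Y): P1 gets 3.7, best alternative 3; P2 gets 5.5, best alternative 2.3. No profitable deviation — NE.
(M, Z): P1 can switch to U (2.4 → 2.6). Not NE.
(D, X): P1 can switch to U (3.2 → 4.3). Not NE.
(D, Y): P1 can switch to M (3 → 3.7). Not NE.
(D, Z): P2 can switch to Y (2.4 → 3.2). Not NE.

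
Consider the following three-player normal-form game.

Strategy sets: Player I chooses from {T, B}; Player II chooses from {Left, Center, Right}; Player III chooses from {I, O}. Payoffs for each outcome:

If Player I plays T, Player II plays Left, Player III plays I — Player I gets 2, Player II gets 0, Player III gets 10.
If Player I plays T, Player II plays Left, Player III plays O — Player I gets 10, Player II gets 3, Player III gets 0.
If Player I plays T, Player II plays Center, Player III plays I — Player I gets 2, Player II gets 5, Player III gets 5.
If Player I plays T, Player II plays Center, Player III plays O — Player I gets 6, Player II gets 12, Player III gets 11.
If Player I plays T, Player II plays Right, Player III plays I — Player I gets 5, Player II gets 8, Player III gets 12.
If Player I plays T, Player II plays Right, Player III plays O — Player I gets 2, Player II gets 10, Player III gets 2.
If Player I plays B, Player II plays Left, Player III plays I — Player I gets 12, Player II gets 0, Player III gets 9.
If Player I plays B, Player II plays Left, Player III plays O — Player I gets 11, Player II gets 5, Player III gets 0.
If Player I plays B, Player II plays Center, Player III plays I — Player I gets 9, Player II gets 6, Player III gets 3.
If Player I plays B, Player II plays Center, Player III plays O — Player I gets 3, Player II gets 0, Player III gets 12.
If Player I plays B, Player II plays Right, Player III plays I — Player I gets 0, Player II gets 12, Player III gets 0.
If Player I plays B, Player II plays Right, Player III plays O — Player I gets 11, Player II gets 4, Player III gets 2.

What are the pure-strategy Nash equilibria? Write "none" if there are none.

(T, Left, I): Player I can switch to B (2 → 12). Not NE.
(T, Left, O): Player I can switch to B (10 → 11). Not NE.
(T, Center, I): Player I can switch to B (2 → 9). Not NE.
(T, Center, O): Player I gets 6, best alternative 3; Player II gets 12, best alternative 10; Player III gets 11, best alternative 5. No profitable deviation — NE.
(T, Right, I): Player I gets 5, best alternative 0; Player II gets 8, best alternative 5; Player III gets 12, best alternative 2. No profitable deviation — NE.
(T, Right, O): Player I can switch to B (2 → 11). Not NE.
(B, Left, I): Player II can switch to Center (0 → 6). Not NE.
(B, Left, O): Player III can switch to I (0 → 9). Not NE.
(B, Center, I): Player II can switch to Right (6 → 12). Not NE.
(B, Center, O): Player I can switch to T (3 → 6). Not NE.
(The remaining 2 profiles each have a profitable deviation by the same check.)

The pure Nash equilibria are (T, Center, O); (T, Right, I).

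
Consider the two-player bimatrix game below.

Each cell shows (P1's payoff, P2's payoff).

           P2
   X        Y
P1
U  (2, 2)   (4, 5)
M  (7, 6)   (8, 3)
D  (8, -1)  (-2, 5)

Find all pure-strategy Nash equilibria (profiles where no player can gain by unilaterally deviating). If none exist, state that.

There is no pure-strategy Nash equilibrium.

For each player, find the best response to each opponent profile; mutual best responses are the pure NE.
P1 against X: payoffs 2, 7, 8 → best response D.
P1 against Y: payoffs 4, 8, -2 → best response M.
P2 against U: payoffs 2, 5 → best response Y.
P2 against M: payoffs 6, 3 → best response X.
P2 against D: payoffs -1, 5 → best response Y.
No profile is a mutual best response for all players.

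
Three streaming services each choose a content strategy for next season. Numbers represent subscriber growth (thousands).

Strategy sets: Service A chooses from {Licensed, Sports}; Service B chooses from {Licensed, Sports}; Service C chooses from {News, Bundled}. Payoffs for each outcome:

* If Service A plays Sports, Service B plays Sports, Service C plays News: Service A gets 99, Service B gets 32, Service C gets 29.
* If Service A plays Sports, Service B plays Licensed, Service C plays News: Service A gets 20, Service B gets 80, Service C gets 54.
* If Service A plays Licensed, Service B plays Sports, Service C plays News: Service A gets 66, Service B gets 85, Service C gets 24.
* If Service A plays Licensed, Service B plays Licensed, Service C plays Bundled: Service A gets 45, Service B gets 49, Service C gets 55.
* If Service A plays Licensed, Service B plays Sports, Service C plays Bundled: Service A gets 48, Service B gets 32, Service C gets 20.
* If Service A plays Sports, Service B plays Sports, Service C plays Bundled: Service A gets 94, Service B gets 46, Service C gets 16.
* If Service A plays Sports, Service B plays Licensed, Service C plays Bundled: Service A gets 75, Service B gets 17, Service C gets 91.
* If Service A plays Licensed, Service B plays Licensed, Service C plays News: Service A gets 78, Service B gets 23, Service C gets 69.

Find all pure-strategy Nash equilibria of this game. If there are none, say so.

none

Service A against (Licensed, News): payoffs 78, 20 → best response Licensed.
Service A against (Licensed, Bundled): payoffs 45, 75 → best response Sports.
Service A against (Sports, News): payoffs 66, 99 → best response Sports.
Service A against (Sports, Bundled): payoffs 48, 94 → best response Sports.
Service B against (Licensed, News): payoffs 23, 85 → best response Sports.
Service B against (Licensed, Bundled): payoffs 49, 32 → best response Licensed.
Service B against (Sports, News): payoffs 80, 32 → best response Licensed.
Service B against (Sports, Bundled): payoffs 17, 46 → best response Sports.
Service C against (Licensed, Licensed): payoffs 69, 55 → best response News.
Service C against (Licensed, Sports): payoffs 24, 20 → best response News.
Service C against (Sports, Licensed): payoffs 54, 91 → best response Bundled.
Service C against (Sports, Sports): payoffs 29, 16 → best response News.
No profile is a mutual best response for all players.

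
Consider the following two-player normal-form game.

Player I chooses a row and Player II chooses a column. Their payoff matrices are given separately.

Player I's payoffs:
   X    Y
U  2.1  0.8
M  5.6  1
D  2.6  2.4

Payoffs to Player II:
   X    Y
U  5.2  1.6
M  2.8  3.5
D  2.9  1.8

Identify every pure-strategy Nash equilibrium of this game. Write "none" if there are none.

Check each profile: it is a Nash equilibrium iff no player can strictly gain by switching unilaterally.
(U, X): Player I can switch to M (2.1 → 5.6). Not NE.
(U, Y): Player I can switch to M (0.8 → 1). Not NE.
(M, X): Player II can switch to Y (2.8 → 3.5). Not NE.
(M, Y): Player I can switch to D (1 → 2.4). Not NE.
(D, X): Player I can switch to M (2.6 → 5.6). Not NE.
(D, Y): Player II can switch to X (1.8 → 2.9). Not NE.

none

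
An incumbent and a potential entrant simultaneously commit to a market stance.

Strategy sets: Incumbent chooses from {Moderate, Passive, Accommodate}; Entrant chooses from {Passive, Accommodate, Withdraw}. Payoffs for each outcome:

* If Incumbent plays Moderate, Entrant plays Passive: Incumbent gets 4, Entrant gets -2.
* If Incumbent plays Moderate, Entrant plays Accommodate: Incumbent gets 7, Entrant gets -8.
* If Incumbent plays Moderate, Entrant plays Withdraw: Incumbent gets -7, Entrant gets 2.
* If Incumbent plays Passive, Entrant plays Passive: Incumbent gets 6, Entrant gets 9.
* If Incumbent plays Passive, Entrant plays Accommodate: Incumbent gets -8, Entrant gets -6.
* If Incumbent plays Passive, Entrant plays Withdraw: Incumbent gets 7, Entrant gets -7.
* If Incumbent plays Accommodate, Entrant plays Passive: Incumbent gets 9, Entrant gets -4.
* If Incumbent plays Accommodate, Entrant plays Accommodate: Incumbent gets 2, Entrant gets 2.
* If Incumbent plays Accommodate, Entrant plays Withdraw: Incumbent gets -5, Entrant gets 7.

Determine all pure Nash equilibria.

Incumbent against Passive: payoffs 4, 6, 9 → best response Accommodate.
Incumbent against Accommodate: payoffs 7, -8, 2 → best response Moderate.
Incumbent against Withdraw: payoffs -7, 7, -5 → best response Passive.
Entrant against Moderate: payoffs -2, -8, 2 → best response Withdraw.
Entrant against Passive: payoffs 9, -6, -7 → best response Passive.
Entrant against Accommodate: payoffs -4, 2, 7 → best response Withdraw.
No profile is a mutual best response for all players.

none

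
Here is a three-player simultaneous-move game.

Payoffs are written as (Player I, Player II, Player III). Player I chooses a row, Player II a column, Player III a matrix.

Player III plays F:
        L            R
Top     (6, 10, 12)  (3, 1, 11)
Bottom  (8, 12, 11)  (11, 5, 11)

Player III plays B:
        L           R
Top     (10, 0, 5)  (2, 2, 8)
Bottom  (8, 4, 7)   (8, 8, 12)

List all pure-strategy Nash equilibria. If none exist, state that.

Check each profile: it is a Nash equilibrium iff no player can strictly gain by switching unilaterally.
(Top, L, F): Player I can switch to Bottom (6 → 8). Not NE.
(Top, L, B): Player II can switch to R (0 → 2). Not NE.
(Top, R, F): Player I can switch to Bottom (3 → 11). Not NE.
(Top, R, B): Player I can switch to Bottom (2 → 8). Not NE.
(Bottom, L, F): Player I gets 8, best alternative 6; Player II gets 12, best alternative 5; Player III gets 11, best alternative 7. No profitable deviation — NE.
(Bottom, L, B): Player I can switch to Top (8 → 10). Not NE.
(Bottom, R, F): Player II can switch to L (5 → 12). Not NE.
(Bottom, R, B): Player I gets 8, best alternative 2; Player II gets 8, best alternative 4; Player III gets 12, best alternative 11. No profitable deviation — NE.

The pure Nash equilibria are (Bottom, L, F) and (Bottom, R, B).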